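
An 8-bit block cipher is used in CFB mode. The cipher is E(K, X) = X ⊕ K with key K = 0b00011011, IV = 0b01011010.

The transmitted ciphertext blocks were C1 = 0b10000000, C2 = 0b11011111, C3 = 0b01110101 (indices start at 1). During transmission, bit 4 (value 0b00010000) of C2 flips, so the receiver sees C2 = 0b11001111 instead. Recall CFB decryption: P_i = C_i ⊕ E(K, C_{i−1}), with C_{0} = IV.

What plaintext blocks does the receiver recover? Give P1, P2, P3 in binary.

P1 = 0b11000001, P2 = 0b01010100, P3 = 0b10100001

Only C2 changed, to 0b11001111. In CFB, a change in C_i flips the same bit in P_i and garbles P_{i+1}. Decrypting the received ciphertext:
P1: E(K, 0b01011010) = 0b01000001; 0b10000000 ⊕ 0b01000001 = 0b11000001.
P2: E(K, 0b10000000) = 0b10011011; 0b11001111 ⊕ 0b10011011 = 0b01010100.
P3: E(K, 0b11001111) = 0b11010100; 0b01110101 ⊕ 0b11010100 = 0b10100001.
Blocks that differ from the original plaintext: P2, P3.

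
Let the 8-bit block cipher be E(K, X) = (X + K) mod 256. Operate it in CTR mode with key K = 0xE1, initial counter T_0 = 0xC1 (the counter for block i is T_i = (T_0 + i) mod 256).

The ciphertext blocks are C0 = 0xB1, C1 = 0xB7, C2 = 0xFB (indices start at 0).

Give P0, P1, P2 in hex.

P0 = 0x13, P1 = 0x14, P2 = 0x5F

CTR decryption: S_i = E(K, T_i) where T_i is the counter for block i; P_i = C_i ⊕ S_i.
P0: T = 0xC1, S = E(K, T) = 0xA2; 0xB1 ⊕ 0xA2 = 0x13.
P1: T = 0xC2, S = E(K, T) = 0xA3; 0xB7 ⊕ 0xA3 = 0x14.
P2: T = 0xC3, S = E(K, T) = 0xA4; 0xFB ⊕ 0xA4 = 0x5F.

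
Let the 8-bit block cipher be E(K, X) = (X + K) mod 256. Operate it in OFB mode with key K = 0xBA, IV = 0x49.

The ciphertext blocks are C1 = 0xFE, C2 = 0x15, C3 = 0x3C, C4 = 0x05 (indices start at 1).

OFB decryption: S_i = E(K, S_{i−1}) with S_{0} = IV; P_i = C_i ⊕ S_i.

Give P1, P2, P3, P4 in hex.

P1: S = E(K, 0x49) = 0x03; 0xFE ⊕ 0x03 = 0xFD.
P2: S = E(K, 0x03) = 0xBD; 0x15 ⊕ 0xBD = 0xA8.
P3: S = E(K, 0xBD) = 0x77; 0x3C ⊕ 0x77 = 0x4B.
P4: S = E(K, 0x77) = 0x31; 0x05 ⊕ 0x31 = 0x34.

P1 = 0xFD, P2 = 0xA8, P3 = 0x4B, P4 = 0x34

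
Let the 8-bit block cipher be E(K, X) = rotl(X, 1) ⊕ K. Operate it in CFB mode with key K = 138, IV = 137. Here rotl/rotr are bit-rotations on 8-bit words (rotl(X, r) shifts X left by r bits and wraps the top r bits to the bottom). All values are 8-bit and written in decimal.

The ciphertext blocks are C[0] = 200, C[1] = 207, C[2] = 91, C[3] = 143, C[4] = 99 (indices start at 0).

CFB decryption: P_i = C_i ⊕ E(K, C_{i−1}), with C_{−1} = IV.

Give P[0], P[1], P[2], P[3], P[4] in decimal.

P[0]: E(K, 137) = 153; 200 ⊕ 153 = 81.
P[1]: E(K, 200) = 27; 207 ⊕ 27 = 212.
P[2]: E(K, 207) = 21; 91 ⊕ 21 = 78.
P[3]: E(K, 91) = 60; 143 ⊕ 60 = 179.
P[4]: E(K, 143) = 149; 99 ⊕ 149 = 246.

P[0] = 81, P[1] = 212, P[2] = 78, P[3] = 179, P[4] = 246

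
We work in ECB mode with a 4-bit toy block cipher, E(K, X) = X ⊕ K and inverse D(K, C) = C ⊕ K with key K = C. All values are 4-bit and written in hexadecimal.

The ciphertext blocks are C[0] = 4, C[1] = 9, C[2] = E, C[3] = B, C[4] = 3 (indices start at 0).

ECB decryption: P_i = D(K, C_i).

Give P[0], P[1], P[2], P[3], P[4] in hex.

P[0] = 8, P[1] = 5, P[2] = 2, P[3] = 7, P[4] = F

P[0]: D(K, 4) = 8.
P[1]: D(K, 9) = 5.
P[2]: D(K, E) = 2.
P[3]: D(K, B) = 7.
P[4]: D(K, 3) = F.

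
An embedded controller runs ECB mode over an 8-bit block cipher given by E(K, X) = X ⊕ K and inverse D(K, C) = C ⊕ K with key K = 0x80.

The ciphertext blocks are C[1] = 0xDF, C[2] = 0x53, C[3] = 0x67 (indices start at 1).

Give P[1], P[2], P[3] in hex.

ECB decryption: P_i = D(K, C_i).
P[1]: D(K, 0xDF) = 0x5F.
P[2]: D(K, 0x53) = 0xD3.
P[3]: D(K, 0x67) = 0xE7.

P[1] = 0x5F, P[2] = 0xD3, P[3] = 0xE7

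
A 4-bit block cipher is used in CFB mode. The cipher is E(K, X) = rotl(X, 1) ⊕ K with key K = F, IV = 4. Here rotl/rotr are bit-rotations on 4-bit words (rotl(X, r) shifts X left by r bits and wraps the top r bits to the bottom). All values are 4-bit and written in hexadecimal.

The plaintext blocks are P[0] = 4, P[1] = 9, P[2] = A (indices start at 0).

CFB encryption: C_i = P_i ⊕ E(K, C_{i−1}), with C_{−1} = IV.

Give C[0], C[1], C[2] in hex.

C[0]: E(K, 4) = 7; 4 ⊕ 7 = 3.
C[1]: E(K, 3) = 9; 9 ⊕ 9 = 0.
C[2]: E(K, 0) = F; A ⊕ F = 5.

C[0] = 3, C[1] = 0, C[2] = 5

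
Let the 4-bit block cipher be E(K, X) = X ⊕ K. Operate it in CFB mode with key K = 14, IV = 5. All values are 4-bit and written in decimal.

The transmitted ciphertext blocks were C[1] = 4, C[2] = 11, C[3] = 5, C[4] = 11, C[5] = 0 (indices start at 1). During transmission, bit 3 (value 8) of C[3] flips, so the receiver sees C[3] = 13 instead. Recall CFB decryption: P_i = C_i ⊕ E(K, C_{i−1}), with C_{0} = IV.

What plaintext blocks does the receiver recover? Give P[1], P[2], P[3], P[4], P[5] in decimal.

Only C[3] changed, to 13. In CFB, a change in C_i flips the same bit in P_i and garbles P_{i+1}. Decrypting the received ciphertext:
P[1]: E(K, 5) = 11; 4 ⊕ 11 = 15.
P[2]: E(K, 4) = 10; 11 ⊕ 10 = 1.
P[3]: E(K, 11) = 5; 13 ⊕ 5 = 8.
P[4]: E(K, 13) = 3; 11 ⊕ 3 = 8.
P[5]: E(K, 11) = 5; 0 ⊕ 5 = 5.
Blocks that differ from the original plaintext: P[3], P[4].

P[1] = 15, P[2] = 1, P[3] = 8, P[4] = 8, P[5] = 5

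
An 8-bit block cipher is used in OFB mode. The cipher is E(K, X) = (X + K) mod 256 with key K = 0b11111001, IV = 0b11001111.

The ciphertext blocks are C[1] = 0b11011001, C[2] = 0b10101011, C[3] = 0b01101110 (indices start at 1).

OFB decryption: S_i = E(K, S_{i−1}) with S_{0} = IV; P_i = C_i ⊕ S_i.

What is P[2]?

P[2] = 0b01101010

P[1]: S = E(K, 0b11001111) = 0b11001000; 0b11011001 ⊕ 0b11001000 = 0b00010001.
P[2]: S = E(K, 0b11001000) = 0b11000001; 0b10101011 ⊕ 0b11000001 = 0b01101010.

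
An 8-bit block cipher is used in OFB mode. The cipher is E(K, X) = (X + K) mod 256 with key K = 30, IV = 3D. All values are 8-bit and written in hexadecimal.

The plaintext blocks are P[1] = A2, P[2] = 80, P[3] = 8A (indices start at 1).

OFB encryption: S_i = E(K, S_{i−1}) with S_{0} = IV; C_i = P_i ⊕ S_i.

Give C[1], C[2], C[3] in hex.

C[1]: S = E(K, 3D) = 6D; A2 ⊕ 6D = CF.
C[2]: S = E(K, 6D) = 9D; 80 ⊕ 9D = 1D.
C[3]: S = E(K, 9D) = CD; 8A ⊕ CD = 47.

C[1] = CF, C[2] = 1D, C[3] = 47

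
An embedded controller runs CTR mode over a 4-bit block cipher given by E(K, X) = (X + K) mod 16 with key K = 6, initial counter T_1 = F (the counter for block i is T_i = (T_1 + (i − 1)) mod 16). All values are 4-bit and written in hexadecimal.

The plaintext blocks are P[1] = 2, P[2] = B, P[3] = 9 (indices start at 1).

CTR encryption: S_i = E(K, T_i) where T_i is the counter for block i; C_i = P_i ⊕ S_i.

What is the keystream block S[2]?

C[1]: T = F, S = E(K, T) = 5; 2 ⊕ 5 = 7.
C[2]: T = 0, S = E(K, T) = 6; B ⊕ 6 = D.
So S[2] = 6.

6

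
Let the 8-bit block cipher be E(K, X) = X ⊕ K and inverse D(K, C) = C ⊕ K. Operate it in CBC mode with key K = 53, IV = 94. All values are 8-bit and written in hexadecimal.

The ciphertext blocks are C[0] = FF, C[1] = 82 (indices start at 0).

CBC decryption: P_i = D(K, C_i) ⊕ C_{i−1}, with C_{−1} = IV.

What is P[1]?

P[1] = 2E

P[1]: D(K, 82) = D1; D1 ⊕ FF = 2E.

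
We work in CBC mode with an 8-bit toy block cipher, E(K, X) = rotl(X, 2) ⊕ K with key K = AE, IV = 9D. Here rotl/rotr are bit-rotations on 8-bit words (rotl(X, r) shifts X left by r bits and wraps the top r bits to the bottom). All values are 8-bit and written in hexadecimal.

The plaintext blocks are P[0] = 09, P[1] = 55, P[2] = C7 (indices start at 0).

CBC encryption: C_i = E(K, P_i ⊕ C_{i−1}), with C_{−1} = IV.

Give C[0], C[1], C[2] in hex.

C[0]: P[0] ⊕ 9D = 94; E(K, 94) = FC.
C[1]: P[1] ⊕ FC = A9; E(K, A9) = 08.
C[2]: P[2] ⊕ 08 = CF; E(K, CF) = 91.

C[0] = FC, C[1] = 08, C[2] = 91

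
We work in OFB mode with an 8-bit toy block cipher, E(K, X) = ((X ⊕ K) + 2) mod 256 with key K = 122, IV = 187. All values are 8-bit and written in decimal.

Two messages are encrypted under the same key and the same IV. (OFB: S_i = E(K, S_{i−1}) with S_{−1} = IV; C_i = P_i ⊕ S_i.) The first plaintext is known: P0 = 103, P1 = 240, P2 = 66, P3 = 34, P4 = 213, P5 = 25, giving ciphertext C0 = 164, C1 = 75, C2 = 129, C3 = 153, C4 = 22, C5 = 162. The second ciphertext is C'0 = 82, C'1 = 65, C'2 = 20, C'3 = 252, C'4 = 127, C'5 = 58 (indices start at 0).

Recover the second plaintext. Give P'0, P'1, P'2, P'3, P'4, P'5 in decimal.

In OFB with a reused IV, both messages share the same keystream S_i, so C_i ⊕ C'_i = P_i ⊕ P'_i and thus P'_i = P_i ⊕ C_i ⊕ C'_i.
P'0: 103 ⊕ 164 ⊕ 82 = 145.
P'1: 240 ⊕ 75 ⊕ 65 = 250.
P'2: 66 ⊕ 129 ⊕ 20 = 215.
P'3: 34 ⊕ 153 ⊕ 252 = 71.
P'4: 213 ⊕ 22 ⊕ 127 = 188.
P'5: 25 ⊕ 162 ⊕ 58 = 129.

P'0 = 145, P'1 = 250, P'2 = 215, P'3 = 71, P'4 = 188, P'5 = 129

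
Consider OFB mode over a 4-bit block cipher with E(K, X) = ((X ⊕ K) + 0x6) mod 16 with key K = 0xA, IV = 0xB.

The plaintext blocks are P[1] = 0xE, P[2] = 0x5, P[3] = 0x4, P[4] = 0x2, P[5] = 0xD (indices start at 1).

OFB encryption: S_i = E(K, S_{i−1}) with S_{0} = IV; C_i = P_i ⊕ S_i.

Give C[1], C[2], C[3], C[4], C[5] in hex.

C[1] = 0x9, C[2] = 0x6, C[3] = 0xB, C[4] = 0x9, C[5] = 0xA

C[1]: S = E(K, 0xB) = 0x7; 0xE ⊕ 0x7 = 0x9.
C[2]: S = E(K, 0x7) = 0x3; 0x5 ⊕ 0x3 = 0x6.
C[3]: S = E(K, 0x3) = 0xF; 0x4 ⊕ 0xF = 0xB.
C[4]: S = E(K, 0xF) = 0xB; 0x2 ⊕ 0xB = 0x9.
C[5]: S = E(K, 0xB) = 0x7; 0xD ⊕ 0x7 = 0xA.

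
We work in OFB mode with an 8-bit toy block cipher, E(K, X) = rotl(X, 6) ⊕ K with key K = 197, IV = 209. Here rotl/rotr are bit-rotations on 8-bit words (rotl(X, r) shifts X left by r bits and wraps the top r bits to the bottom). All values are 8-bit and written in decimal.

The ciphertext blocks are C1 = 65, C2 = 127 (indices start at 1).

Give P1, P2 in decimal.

P1 = 240, P2 = 214

OFB decryption: S_i = E(K, S_{i−1}) with S_{0} = IV; P_i = C_i ⊕ S_i.
P1: S = E(K, 209) = 177; 65 ⊕ 177 = 240.
P2: S = E(K, 177) = 169; 127 ⊕ 169 = 214.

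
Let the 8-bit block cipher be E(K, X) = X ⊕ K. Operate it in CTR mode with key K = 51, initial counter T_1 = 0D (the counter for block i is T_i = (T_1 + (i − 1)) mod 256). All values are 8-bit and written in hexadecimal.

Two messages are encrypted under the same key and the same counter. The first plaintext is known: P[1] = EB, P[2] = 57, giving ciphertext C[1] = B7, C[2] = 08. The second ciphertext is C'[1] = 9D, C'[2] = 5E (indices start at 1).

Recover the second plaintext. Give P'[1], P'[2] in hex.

P'[1] = C1, P'[2] = 01

In CTR with a reused counter, both messages share the same keystream S_i, so C_i ⊕ C'_i = P_i ⊕ P'_i and thus P'_i = P_i ⊕ C_i ⊕ C'_i.
P'[1]: EB ⊕ B7 ⊕ 9D = C1.
P'[2]: 57 ⊕ 08 ⊕ 5E = 01.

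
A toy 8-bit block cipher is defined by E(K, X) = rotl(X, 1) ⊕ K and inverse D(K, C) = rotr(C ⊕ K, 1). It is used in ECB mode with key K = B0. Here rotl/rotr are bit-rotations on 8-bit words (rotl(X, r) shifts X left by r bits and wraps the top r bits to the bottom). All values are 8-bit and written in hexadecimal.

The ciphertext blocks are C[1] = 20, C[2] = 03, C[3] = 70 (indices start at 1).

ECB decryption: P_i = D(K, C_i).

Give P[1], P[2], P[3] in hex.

P[1] = 48, P[2] = D9, P[3] = 60

P[1]: D(K, 20) = 48.
P[2]: D(K, 03) = D9.
P[3]: D(K, 70) = 60.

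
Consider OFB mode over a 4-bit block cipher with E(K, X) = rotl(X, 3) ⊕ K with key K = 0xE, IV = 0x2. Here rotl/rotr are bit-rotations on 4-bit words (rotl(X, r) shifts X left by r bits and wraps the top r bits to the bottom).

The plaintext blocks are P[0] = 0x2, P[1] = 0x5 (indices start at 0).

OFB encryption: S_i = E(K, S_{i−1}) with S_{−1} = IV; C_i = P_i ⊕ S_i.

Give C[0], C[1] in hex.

C[0] = 0xD, C[1] = 0x4

C[0]: S = E(K, 0x2) = 0xF; 0x2 ⊕ 0xF = 0xD.
C[1]: S = E(K, 0xF) = 0x1; 0x5 ⊕ 0x1 = 0x4.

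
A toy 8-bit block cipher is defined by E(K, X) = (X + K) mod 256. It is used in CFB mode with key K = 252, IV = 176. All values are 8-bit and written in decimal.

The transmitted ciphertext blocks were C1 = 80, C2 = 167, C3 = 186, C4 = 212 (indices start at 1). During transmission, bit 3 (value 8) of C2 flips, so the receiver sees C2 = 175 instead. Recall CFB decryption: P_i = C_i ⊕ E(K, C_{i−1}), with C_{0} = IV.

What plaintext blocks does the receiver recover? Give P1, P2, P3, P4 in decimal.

Only C2 changed, to 175. In CFB, a change in C_i flips the same bit in P_i and garbles P_{i+1}. Decrypting the received ciphertext:
P1: E(K, 176) = 172; 80 ⊕ 172 = 252.
P2: E(K, 80) = 76; 175 ⊕ 76 = 227.
P3: E(K, 175) = 171; 186 ⊕ 171 = 17.
P4: E(K, 186) = 182; 212 ⊕ 182 = 98.
Blocks that differ from the original plaintext: P2, P3.

P1 = 252, P2 = 227, P3 = 17, P4 = 98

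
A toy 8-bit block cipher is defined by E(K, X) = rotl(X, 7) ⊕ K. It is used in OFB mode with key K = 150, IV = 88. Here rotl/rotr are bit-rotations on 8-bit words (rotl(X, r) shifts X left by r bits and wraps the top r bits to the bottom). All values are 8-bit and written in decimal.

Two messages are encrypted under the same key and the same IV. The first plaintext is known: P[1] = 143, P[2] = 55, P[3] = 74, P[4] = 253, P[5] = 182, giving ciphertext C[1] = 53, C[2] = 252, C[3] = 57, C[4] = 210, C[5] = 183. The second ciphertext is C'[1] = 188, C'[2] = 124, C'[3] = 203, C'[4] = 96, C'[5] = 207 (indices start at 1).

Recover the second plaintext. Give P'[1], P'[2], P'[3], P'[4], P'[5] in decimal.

P'[1] = 6, P'[2] = 183, P'[3] = 184, P'[4] = 79, P'[5] = 206

In OFB with a reused IV, both messages share the same keystream S_i, so C_i ⊕ C'_i = P_i ⊕ P'_i and thus P'_i = P_i ⊕ C_i ⊕ C'_i.
P'[1]: 143 ⊕ 53 ⊕ 188 = 6.
P'[2]: 55 ⊕ 252 ⊕ 124 = 183.
P'[3]: 74 ⊕ 57 ⊕ 203 = 184.
P'[4]: 253 ⊕ 210 ⊕ 96 = 79.
P'[5]: 182 ⊕ 183 ⊕ 207 = 206.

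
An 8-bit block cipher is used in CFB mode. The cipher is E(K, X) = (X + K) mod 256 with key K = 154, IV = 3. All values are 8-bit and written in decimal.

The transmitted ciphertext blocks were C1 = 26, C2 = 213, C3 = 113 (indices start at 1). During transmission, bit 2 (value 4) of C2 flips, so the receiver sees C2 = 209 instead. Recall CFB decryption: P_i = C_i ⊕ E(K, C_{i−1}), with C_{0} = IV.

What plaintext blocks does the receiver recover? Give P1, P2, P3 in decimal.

Only C2 changed, to 209. In CFB, a change in C_i flips the same bit in P_i and garbles P_{i+1}. Decrypting the received ciphertext:
P1: E(K, 3) = 157; 26 ⊕ 157 = 135.
P2: E(K, 26) = 180; 209 ⊕ 180 = 101.
P3: E(K, 209) = 107; 113 ⊕ 107 = 26.
Blocks that differ from the original plaintext: P2, P3.

P1 = 135, P2 = 101, P3 = 26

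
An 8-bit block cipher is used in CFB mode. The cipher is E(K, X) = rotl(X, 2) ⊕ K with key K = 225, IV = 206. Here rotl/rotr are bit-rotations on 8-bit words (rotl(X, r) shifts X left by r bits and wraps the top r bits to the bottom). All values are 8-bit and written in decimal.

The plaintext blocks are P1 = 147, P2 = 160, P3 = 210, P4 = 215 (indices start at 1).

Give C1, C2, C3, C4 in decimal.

CFB encryption: C_i = P_i ⊕ E(K, C_{i−1}), with C_{0} = IV.
C1: E(K, 206) = 218; 147 ⊕ 218 = 73.
C2: E(K, 73) = 196; 160 ⊕ 196 = 100.
C3: E(K, 100) = 112; 210 ⊕ 112 = 162.
C4: E(K, 162) = 107; 215 ⊕ 107 = 188.

C1 = 73, C2 = 100, C3 = 162, C4 = 188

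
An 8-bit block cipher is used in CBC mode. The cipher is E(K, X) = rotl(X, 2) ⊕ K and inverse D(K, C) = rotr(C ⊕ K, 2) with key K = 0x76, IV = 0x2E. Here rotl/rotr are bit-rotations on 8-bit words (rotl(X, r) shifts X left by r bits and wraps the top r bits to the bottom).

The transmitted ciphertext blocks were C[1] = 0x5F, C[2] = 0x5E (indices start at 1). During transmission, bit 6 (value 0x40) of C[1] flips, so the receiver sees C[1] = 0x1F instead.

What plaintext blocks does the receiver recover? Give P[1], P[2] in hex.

P[1] = 0x74, P[2] = 0x15

CBC decryption: P_i = D(K, C_i) ⊕ C_{i−1}, with C_{0} = IV.
Only C[1] changed, to 0x1F. In CBC, a change in C_i garbles P_i and flips the same bit in P_{i+1}. Decrypting the received ciphertext:
P[1]: D(K, 0x1F) = 0x5A; 0x5A ⊕ 0x2E = 0x74.
P[2]: D(K, 0x5E) = 0x0A; 0x0A ⊕ 0x1F = 0x15.
Blocks that differ from the original plaintext: P[1], P[2].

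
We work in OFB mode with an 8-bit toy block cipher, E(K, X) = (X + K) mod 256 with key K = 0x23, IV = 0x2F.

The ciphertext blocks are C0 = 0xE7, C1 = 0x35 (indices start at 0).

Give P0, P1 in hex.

P0 = 0xB5, P1 = 0x40

OFB decryption: S_i = E(K, S_{i−1}) with S_{−1} = IV; P_i = C_i ⊕ S_i.
P0: S = E(K, 0x2F) = 0x52; 0xE7 ⊕ 0x52 = 0xB5.
P1: S = E(K, 0x52) = 0x75; 0x35 ⊕ 0x75 = 0x40.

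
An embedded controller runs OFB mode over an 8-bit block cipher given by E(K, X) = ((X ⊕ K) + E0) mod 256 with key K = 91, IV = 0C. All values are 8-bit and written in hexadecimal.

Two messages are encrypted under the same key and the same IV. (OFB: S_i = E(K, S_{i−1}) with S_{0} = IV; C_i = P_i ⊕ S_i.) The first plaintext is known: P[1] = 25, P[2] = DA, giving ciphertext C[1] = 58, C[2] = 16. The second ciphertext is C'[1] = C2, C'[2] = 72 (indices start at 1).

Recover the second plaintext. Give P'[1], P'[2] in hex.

P'[1] = BF, P'[2] = BE

In OFB with a reused IV, both messages share the same keystream S_i, so C_i ⊕ C'_i = P_i ⊕ P'_i and thus P'_i = P_i ⊕ C_i ⊕ C'_i.
P'[1]: 25 ⊕ 58 ⊕ C2 = BF.
P'[2]: DA ⊕ 16 ⊕ 72 = BE.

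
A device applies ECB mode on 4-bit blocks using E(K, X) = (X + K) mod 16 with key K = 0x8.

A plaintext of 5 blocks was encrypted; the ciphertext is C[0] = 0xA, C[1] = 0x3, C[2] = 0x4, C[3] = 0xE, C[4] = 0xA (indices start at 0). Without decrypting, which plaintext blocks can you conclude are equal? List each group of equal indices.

ECB encrypts each block independently with the same key, so equal ciphertext blocks imply equal plaintext blocks.
C[0] = C[4] = 0xA, so P[0] = P[4].

P[0] = P[4]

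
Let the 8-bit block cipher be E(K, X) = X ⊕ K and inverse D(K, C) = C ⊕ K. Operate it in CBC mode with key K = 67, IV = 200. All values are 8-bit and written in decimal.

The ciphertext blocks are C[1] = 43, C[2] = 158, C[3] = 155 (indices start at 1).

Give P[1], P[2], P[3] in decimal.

CBC decryption: P_i = D(K, C_i) ⊕ C_{i−1}, with C_{0} = IV.
P[1]: D(K, 43) = 104; 104 ⊕ 200 = 160.
P[2]: D(K, 158) = 221; 221 ⊕ 43 = 246.
P[3]: D(K, 155) = 216; 216 ⊕ 158 = 70.

P[1] = 160, P[2] = 246, P[3] = 70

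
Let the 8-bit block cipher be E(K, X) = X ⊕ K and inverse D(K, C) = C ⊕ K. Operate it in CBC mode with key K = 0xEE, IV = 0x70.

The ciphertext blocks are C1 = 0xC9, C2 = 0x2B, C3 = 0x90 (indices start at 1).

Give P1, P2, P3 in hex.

P1 = 0x57, P2 = 0x0C, P3 = 0x55

CBC decryption: P_i = D(K, C_i) ⊕ C_{i−1}, with C_{0} = IV.
P1: D(K, 0xC9) = 0x27; 0x27 ⊕ 0x70 = 0x57.
P2: D(K, 0x2B) = 0xC5; 0xC5 ⊕ 0xC9 = 0x0C.
P3: D(K, 0x90) = 0x7E; 0x7E ⊕ 0x2B = 0x55.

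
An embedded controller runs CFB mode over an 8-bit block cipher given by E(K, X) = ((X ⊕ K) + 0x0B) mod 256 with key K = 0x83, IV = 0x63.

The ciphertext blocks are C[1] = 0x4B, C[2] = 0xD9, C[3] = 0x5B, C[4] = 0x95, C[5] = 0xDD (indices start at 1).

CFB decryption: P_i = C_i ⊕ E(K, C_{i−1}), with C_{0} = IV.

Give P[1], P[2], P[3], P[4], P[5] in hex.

P[1]: E(K, 0x63) = 0xEB; 0x4B ⊕ 0xEB = 0xA0.
P[2]: E(K, 0x4B) = 0xD3; 0xD9 ⊕ 0xD3 = 0x0A.
P[3]: E(K, 0xD9) = 0x65; 0x5B ⊕ 0x65 = 0x3E.
P[4]: E(K, 0x5B) = 0xE3; 0x95 ⊕ 0xE3 = 0x76.
P[5]: E(K, 0x95) = 0x21; 0xDD ⊕ 0x21 = 0xFC.

P[1] = 0xA0, P[2] = 0x0A, P[3] = 0x3E, P[4] = 0x76, P[5] = 0xFC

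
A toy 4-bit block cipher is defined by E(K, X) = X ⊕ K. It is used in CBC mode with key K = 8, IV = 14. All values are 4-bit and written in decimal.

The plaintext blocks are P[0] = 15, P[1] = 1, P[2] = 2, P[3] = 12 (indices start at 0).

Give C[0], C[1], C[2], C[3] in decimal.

C[0] = 9, C[1] = 0, C[2] = 10, C[3] = 14

CBC encryption: C_i = E(K, P_i ⊕ C_{i−1}), with C_{−1} = IV.
C[0]: P[0] ⊕ 14 = 1; E(K, 1) = 9.
C[1]: P[1] ⊕ 9 = 8; E(K, 8) = 0.
C[2]: P[2] ⊕ 0 = 2; E(K, 2) = 10.
C[3]: P[3] ⊕ 10 = 6; E(K, 6) = 14.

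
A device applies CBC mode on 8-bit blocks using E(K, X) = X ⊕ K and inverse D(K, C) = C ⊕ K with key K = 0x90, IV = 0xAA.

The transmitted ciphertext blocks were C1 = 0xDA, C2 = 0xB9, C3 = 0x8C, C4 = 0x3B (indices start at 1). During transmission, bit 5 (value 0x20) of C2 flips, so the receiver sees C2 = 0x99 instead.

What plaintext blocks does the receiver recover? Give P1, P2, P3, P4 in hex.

P1 = 0xE0, P2 = 0xD3, P3 = 0x85, P4 = 0x27

CBC decryption: P_i = D(K, C_i) ⊕ C_{i−1}, with C_{0} = IV.
Only C2 changed, to 0x99. In CBC, a change in C_i garbles P_i and flips the same bit in P_{i+1}. Decrypting the received ciphertext:
P1: D(K, 0xDA) = 0x4A; 0x4A ⊕ 0xAA = 0xE0.
P2: D(K, 0x99) = 0x09; 0x09 ⊕ 0xDA = 0xD3.
P3: D(K, 0x8C) = 0x1C; 0x1C ⊕ 0x99 = 0x85.
P4: D(K, 0x3B) = 0xAB; 0xAB ⊕ 0x8C = 0x27.
Blocks that differ from the original plaintext: P2, P3.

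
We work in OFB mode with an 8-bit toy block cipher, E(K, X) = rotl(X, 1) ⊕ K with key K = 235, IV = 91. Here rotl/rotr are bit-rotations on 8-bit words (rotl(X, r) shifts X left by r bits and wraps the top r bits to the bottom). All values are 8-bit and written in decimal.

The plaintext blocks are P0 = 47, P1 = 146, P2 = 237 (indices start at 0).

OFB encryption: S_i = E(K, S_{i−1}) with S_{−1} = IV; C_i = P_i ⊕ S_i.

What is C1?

C1 = 195

C0: S = E(K, 91) = 93; 47 ⊕ 93 = 114.
C1: S = E(K, 93) = 81; 146 ⊕ 81 = 195.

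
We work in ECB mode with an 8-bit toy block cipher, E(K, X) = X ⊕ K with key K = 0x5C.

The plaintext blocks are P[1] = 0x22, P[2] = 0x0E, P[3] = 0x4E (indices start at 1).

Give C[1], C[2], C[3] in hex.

ECB encryption: C_i = E(K, P_i).
C[1]: E(K, 0x22) = 0x7E.
C[2]: E(K, 0x0E) = 0x52.
C[3]: E(K, 0x4E) = 0x12.

C[1] = 0x7E, C[2] = 0x52, C[3] = 0x12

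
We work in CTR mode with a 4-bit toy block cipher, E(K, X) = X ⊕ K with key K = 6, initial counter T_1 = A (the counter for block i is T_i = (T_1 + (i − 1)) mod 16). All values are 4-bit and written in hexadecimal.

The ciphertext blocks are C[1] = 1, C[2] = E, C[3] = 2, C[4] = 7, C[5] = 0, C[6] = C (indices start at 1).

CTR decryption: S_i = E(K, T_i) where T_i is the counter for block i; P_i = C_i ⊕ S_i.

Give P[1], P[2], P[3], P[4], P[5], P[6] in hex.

P[1]: T = A, S = E(K, T) = C; 1 ⊕ C = D.
P[2]: T = B, S = E(K, T) = D; E ⊕ D = 3.
P[3]: T = C, S = E(K, T) = A; 2 ⊕ A = 8.
P[4]: T = D, S = E(K, T) = B; 7 ⊕ B = C.
P[5]: T = E, S = E(K, T) = 8; 0 ⊕ 8 = 8.
P[6]: T = F, S = E(K, T) = 9; C ⊕ 9 = 5.

P[1] = D, P[2] = 3, P[3] = 8, P[4] = C, P[5] = 8, P[6] = 5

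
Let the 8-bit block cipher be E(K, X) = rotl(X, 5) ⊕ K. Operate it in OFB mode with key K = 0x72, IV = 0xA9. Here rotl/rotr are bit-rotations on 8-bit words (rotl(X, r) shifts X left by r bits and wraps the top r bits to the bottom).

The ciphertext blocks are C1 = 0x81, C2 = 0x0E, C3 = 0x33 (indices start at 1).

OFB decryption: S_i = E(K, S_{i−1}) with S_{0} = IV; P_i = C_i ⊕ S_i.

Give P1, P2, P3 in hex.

P1: S = E(K, 0xA9) = 0x47; 0x81 ⊕ 0x47 = 0xC6.
P2: S = E(K, 0x47) = 0x9A; 0x0E ⊕ 0x9A = 0x94.
P3: S = E(K, 0x9A) = 0x21; 0x33 ⊕ 0x21 = 0x12.

P1 = 0xC6, P2 = 0x94, P3 = 0x12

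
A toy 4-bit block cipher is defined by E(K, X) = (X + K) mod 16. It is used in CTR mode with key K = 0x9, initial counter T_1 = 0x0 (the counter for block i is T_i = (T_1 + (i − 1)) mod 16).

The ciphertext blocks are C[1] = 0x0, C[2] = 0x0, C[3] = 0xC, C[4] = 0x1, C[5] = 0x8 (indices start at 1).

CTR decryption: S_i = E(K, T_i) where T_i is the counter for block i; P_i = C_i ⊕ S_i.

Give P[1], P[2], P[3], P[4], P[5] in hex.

P[1]: T = 0x0, S = E(K, T) = 0x9; 0x0 ⊕ 0x9 = 0x9.
P[2]: T = 0x1, S = E(K, T) = 0xA; 0x0 ⊕ 0xA = 0xA.
P[3]: T = 0x2, S = E(K, T) = 0xB; 0xC ⊕ 0xB = 0x7.
P[4]: T = 0x3, S = E(K, T) = 0xC; 0x1 ⊕ 0xC = 0xD.
P[5]: T = 0x4, S = E(K, T) = 0xD; 0x8 ⊕ 0xD = 0x5.

P[1] = 0x9, P[2] = 0xA, P[3] = 0x7, P[4] = 0xD, P[5] = 0x5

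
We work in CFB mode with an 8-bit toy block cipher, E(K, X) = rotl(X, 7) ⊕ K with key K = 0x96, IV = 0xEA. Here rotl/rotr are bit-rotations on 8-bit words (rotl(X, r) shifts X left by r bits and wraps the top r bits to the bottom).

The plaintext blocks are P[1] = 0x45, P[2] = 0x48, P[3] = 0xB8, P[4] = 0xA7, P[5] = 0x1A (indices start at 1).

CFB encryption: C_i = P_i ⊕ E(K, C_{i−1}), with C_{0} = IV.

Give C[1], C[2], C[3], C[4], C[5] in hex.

C[1] = 0xA6, C[2] = 0x8D, C[3] = 0xE8, C[4] = 0x45, C[5] = 0x2E

C[1]: E(K, 0xEA) = 0xE3; 0x45 ⊕ 0xE3 = 0xA6.
C[2]: E(K, 0xA6) = 0xC5; 0x48 ⊕ 0xC5 = 0x8D.
C[3]: E(K, 0x8D) = 0x50; 0xB8 ⊕ 0x50 = 0xE8.
C[4]: E(K, 0xE8) = 0xE2; 0xA7 ⊕ 0xE2 = 0x45.
C[5]: E(K, 0x45) = 0x34; 0x1A ⊕ 0x34 = 0x2E.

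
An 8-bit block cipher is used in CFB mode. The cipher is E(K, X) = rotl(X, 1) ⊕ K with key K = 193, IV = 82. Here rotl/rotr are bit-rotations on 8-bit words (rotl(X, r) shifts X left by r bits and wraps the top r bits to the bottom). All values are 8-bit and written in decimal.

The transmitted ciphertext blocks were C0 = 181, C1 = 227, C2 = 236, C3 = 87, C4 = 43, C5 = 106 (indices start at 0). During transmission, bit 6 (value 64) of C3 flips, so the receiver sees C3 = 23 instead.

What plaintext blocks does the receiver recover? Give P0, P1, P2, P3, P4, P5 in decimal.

P0 = 208, P1 = 73, P2 = 234, P3 = 15, P4 = 196, P5 = 253

CFB decryption: P_i = C_i ⊕ E(K, C_{i−1}), with C_{−1} = IV.
Only C3 changed, to 23. In CFB, a change in C_i flips the same bit in P_i and garbles P_{i+1}. Decrypting the received ciphertext:
P0: E(K, 82) = 101; 181 ⊕ 101 = 208.
P1: E(K, 181) = 170; 227 ⊕ 170 = 73.
P2: E(K, 227) = 6; 236 ⊕ 6 = 234.
P3: E(K, 236) = 24; 23 ⊕ 24 = 15.
P4: E(K, 23) = 239; 43 ⊕ 239 = 196.
P5: E(K, 43) = 151; 106 ⊕ 151 = 253.
Blocks that differ from the original plaintext: P3, P4.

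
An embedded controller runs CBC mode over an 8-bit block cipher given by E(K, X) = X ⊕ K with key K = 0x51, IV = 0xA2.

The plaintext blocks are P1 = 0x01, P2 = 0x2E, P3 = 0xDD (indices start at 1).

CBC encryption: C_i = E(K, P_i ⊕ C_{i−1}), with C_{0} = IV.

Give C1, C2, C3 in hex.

C1: P1 ⊕ 0xA2 = 0xA3; E(K, 0xA3) = 0xF2.
C2: P2 ⊕ 0xF2 = 0xDC; E(K, 0xDC) = 0x8D.
C3: P3 ⊕ 0x8D = 0x50; E(K, 0x50) = 0x01.

C1 = 0xF2, C2 = 0x8D, C3 = 0x01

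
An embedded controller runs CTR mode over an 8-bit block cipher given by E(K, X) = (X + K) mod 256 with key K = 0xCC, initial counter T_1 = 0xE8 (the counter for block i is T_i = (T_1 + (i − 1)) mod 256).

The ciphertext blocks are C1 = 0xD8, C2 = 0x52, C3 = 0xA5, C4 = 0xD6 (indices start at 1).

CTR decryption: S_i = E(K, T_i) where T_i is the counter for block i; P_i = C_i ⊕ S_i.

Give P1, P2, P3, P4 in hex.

P1: T = 0xE8, S = E(K, T) = 0xB4; 0xD8 ⊕ 0xB4 = 0x6C.
P2: T = 0xE9, S = E(K, T) = 0xB5; 0x52 ⊕ 0xB5 = 0xE7.
P3: T = 0xEA, S = E(K, T) = 0xB6; 0xA5 ⊕ 0xB6 = 0x13.
P4: T = 0xEB, S = E(K, T) = 0xB7; 0xD6 ⊕ 0xB7 = 0x61.

P1 = 0x6C, P2 = 0xE7, P3 = 0x13, P4 = 0x61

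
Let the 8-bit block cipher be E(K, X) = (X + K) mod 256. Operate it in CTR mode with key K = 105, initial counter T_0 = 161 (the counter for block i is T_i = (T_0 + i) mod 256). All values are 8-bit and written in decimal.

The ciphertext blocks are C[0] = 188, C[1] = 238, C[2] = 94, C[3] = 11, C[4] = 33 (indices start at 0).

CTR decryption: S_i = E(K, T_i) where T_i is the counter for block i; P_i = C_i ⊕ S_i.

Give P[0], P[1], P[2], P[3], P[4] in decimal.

P[0] = 182, P[1] = 229, P[2] = 82, P[3] = 6, P[4] = 47

P[0]: T = 161, S = E(K, T) = 10; 188 ⊕ 10 = 182.
P[1]: T = 162, S = E(K, T) = 11; 238 ⊕ 11 = 229.
P[2]: T = 163, S = E(K, T) = 12; 94 ⊕ 12 = 82.
P[3]: T = 164, S = E(K, T) = 13; 11 ⊕ 13 = 6.
P[4]: T = 165, S = E(K, T) = 14; 33 ⊕ 14 = 47.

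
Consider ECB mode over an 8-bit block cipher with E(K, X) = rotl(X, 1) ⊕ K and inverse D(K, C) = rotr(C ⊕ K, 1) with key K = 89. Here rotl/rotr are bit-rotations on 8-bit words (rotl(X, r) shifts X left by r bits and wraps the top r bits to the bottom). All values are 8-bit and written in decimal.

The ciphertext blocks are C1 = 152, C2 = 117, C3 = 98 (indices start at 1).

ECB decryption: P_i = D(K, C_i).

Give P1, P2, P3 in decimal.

P1 = 224, P2 = 22, P3 = 157

P1: D(K, 152) = 224.
P2: D(K, 117) = 22.
P3: D(K, 98) = 157.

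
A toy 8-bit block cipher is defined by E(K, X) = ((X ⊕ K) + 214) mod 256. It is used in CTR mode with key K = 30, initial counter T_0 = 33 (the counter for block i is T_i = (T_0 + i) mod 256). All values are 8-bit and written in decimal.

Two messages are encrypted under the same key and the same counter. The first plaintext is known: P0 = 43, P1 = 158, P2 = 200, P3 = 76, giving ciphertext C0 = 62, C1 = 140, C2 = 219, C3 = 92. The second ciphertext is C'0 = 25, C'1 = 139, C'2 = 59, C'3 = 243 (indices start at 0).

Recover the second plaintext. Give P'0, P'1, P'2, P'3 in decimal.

In CTR with a reused counter, both messages share the same keystream S_i, so C_i ⊕ C'_i = P_i ⊕ P'_i and thus P'_i = P_i ⊕ C_i ⊕ C'_i.
P'0: 43 ⊕ 62 ⊕ 25 = 12.
P'1: 158 ⊕ 140 ⊕ 139 = 153.
P'2: 200 ⊕ 219 ⊕ 59 = 40.
P'3: 76 ⊕ 92 ⊕ 243 = 227.

P'0 = 12, P'1 = 153, P'2 = 40, P'3 = 227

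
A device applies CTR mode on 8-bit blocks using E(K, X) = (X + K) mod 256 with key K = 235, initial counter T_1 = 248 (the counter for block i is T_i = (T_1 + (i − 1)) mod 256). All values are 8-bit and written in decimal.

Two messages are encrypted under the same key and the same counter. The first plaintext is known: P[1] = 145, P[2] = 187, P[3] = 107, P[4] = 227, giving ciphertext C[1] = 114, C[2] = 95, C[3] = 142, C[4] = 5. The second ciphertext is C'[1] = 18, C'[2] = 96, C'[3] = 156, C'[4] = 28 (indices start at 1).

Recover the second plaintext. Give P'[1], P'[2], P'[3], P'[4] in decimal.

In CTR with a reused counter, both messages share the same keystream S_i, so C_i ⊕ C'_i = P_i ⊕ P'_i and thus P'_i = P_i ⊕ C_i ⊕ C'_i.
P'[1]: 145 ⊕ 114 ⊕ 18 = 241.
P'[2]: 187 ⊕ 95 ⊕ 96 = 132.
P'[3]: 107 ⊕ 142 ⊕ 156 = 121.
P'[4]: 227 ⊕ 5 ⊕ 28 = 250.

P'[1] = 241, P'[2] = 132, P'[3] = 121, P'[4] = 250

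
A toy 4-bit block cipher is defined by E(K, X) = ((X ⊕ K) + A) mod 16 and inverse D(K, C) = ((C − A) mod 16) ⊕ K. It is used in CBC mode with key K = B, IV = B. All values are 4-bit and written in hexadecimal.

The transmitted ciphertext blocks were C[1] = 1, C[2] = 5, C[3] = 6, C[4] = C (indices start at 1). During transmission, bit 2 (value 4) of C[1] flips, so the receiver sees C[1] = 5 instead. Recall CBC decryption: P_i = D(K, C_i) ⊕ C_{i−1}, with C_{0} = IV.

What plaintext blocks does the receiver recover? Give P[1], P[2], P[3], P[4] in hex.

P[1] = B, P[2] = 5, P[3] = 2, P[4] = F

Only C[1] changed, to 5. In CBC, a change in C_i garbles P_i and flips the same bit in P_{i+1}. Decrypting the received ciphertext:
P[1]: D(K, 5) = 0; 0 ⊕ B = B.
P[2]: D(K, 5) = 0; 0 ⊕ 5 = 5.
P[3]: D(K, 6) = 7; 7 ⊕ 5 = 2.
P[4]: D(K, C) = 9; 9 ⊕ 6 = F.
Blocks that differ from the original plaintext: P[1], P[2].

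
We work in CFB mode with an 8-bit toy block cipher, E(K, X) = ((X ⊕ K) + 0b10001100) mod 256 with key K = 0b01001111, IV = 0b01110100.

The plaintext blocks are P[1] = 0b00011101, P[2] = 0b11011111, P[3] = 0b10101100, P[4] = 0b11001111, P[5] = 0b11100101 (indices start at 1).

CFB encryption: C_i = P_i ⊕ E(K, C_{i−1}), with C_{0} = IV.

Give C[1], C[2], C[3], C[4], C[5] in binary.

C[1]: E(K, 0b01110100) = 0b11000111; 0b00011101 ⊕ 0b11000111 = 0b11011010.
C[2]: E(K, 0b11011010) = 0b00100001; 0b11011111 ⊕ 0b00100001 = 0b11111110.
C[3]: E(K, 0b11111110) = 0b00111101; 0b10101100 ⊕ 0b00111101 = 0b10010001.
C[4]: E(K, 0b10010001) = 0b01101010; 0b11001111 ⊕ 0b01101010 = 0b10100101.
C[5]: E(K, 0b10100101) = 0b01110110; 0b11100101 ⊕ 0b01110110 = 0b10010011.

C[1] = 0b11011010, C[2] = 0b11111110, C[3] = 0b10010001, C[4] = 0b10100101, C[5] = 0b10010011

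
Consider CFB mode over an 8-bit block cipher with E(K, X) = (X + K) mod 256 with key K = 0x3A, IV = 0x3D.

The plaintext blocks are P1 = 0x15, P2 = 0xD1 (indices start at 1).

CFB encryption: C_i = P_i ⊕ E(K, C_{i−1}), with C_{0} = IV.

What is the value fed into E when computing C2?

C1: E(K, 0x3D) = 0x77; 0x15 ⊕ 0x77 = 0x62.
C2: E(K, 0x62) = 0x9C; 0xD1 ⊕ 0x9C = 0x4D.
So the input to E for block 2 is 0x62.

0x62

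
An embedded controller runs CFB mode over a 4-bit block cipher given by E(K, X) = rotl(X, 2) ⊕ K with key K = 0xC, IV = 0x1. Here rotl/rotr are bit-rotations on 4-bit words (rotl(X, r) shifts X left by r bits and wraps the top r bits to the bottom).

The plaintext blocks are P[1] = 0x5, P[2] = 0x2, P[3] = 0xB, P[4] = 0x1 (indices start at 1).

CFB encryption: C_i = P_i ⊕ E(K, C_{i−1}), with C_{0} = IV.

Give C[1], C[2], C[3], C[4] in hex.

C[1] = 0xD, C[2] = 0x9, C[3] = 0x1, C[4] = 0x9

C[1]: E(K, 0x1) = 0x8; 0x5 ⊕ 0x8 = 0xD.
C[2]: E(K, 0xD) = 0xB; 0x2 ⊕ 0xB = 0x9.
C[3]: E(K, 0x9) = 0xA; 0xB ⊕ 0xA = 0x1.
C[4]: E(K, 0x1) = 0x8; 0x1 ⊕ 0x8 = 0x9.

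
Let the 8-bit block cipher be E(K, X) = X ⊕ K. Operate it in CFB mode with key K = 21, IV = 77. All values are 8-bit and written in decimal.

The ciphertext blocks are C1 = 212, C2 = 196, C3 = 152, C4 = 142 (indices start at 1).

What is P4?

P4 = 3

CFB decryption: P_i = C_i ⊕ E(K, C_{i−1}), with C_{0} = IV.
P4: E(K, 152) = 141; 142 ⊕ 141 = 3.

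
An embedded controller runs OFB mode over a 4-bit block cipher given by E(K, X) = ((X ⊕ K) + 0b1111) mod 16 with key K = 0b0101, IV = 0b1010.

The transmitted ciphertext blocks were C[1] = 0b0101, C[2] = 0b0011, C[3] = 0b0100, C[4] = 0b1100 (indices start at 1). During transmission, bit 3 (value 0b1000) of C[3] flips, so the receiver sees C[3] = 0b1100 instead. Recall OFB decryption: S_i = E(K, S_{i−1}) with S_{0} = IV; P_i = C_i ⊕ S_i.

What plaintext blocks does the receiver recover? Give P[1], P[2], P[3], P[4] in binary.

Only C[3] changed, to 0b1100. In OFB, a change in C_i flips the same bit in P_i only; the keystream is unaffected. Decrypting the received ciphertext:
P[1]: S = E(K, 0b1010) = 0b1110; 0b0101 ⊕ 0b1110 = 0b1011.
P[2]: S = E(K, 0b1110) = 0b1010; 0b0011 ⊕ 0b1010 = 0b1001.
P[3]: S = E(K, 0b1010) = 0b1110; 0b1100 ⊕ 0b1110 = 0b0010.
P[4]: S = E(K, 0b1110) = 0b1010; 0b1100 ⊕ 0b1010 = 0b0110.
Blocks that differ from the original plaintext: P[3].

P[1] = 0b1011, P[2] = 0b1001, P[3] = 0b0010, P[4] = 0b0110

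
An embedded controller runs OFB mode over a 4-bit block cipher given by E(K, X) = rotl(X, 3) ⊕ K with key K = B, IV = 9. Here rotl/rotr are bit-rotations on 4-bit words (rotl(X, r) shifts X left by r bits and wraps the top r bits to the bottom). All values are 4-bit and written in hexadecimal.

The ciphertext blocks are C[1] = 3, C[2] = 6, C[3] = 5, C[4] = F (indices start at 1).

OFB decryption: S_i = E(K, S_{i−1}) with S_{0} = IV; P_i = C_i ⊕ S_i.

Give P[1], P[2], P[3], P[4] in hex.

P[1]: S = E(K, 9) = 7; 3 ⊕ 7 = 4.
P[2]: S = E(K, 7) = 0; 6 ⊕ 0 = 6.
P[3]: S = E(K, 0) = B; 5 ⊕ B = E.
P[4]: S = E(K, B) = 6; F ⊕ 6 = 9.

P[1] = 4, P[2] = 6, P[3] = E, P[4] = 9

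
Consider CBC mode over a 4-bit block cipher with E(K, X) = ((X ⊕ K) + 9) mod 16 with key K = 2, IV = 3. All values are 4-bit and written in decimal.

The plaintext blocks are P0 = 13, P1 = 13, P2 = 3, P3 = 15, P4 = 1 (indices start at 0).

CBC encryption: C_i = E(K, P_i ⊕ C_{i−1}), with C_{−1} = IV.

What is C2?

C2 = 11

C0: P0 ⊕ 3 = 14; E(K, 14) = 5.
C1: P1 ⊕ 5 = 8; E(K, 8) = 3.
C2: P2 ⊕ 3 = 0; E(K, 0) = 11.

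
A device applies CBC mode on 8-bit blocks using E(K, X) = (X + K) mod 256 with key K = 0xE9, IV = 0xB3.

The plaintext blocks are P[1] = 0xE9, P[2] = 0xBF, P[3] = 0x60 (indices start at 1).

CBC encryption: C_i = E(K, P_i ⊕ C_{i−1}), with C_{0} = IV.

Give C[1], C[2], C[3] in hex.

C[1] = 0x43, C[2] = 0xE5, C[3] = 0x6E

C[1]: P[1] ⊕ 0xB3 = 0x5A; E(K, 0x5A) = 0x43.
C[2]: P[2] ⊕ 0x43 = 0xFC; E(K, 0xFC) = 0xE5.
C[3]: P[3] ⊕ 0xE5 = 0x85; E(K, 0x85) = 0x6E.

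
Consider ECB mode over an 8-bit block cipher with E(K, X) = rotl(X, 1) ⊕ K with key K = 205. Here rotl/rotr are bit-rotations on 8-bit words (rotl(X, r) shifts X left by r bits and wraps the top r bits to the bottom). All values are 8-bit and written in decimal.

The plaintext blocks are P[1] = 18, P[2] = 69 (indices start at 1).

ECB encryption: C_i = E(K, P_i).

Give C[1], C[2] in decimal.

C[1] = 233, C[2] = 71

C[1]: E(K, 18) = 233.
C[2]: E(K, 69) = 71.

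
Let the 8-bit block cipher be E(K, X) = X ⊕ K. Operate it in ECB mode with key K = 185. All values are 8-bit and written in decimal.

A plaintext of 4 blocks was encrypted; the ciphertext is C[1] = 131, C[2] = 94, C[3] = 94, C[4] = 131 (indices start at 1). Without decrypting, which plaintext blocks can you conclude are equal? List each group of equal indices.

ECB encrypts each block independently with the same key, so equal ciphertext blocks imply equal plaintext blocks.
C[1] = C[4] = 131, so P[1] = P[4].
C[2] = C[3] = 94, so P[2] = P[3].

P[1] = P[4]; P[2] = P[3]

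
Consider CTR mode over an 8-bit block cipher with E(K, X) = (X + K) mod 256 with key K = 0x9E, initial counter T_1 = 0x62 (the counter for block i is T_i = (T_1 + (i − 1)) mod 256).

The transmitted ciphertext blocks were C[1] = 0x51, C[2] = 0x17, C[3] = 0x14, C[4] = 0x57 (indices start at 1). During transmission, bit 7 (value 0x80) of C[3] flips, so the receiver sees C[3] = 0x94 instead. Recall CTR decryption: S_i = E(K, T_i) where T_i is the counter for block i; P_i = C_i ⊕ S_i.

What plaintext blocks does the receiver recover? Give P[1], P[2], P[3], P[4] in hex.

P[1] = 0x51, P[2] = 0x16, P[3] = 0x96, P[4] = 0x54

Only C[3] changed, to 0x94. In CTR, a change in C_i flips the same bit in P_i only; the keystream is unaffected. Decrypting the received ciphertext:
P[1]: T = 0x62, S = E(K, T) = 0x00; 0x51 ⊕ 0x00 = 0x51.
P[2]: T = 0x63, S = E(K, T) = 0x01; 0x17 ⊕ 0x01 = 0x16.
P[3]: T = 0x64, S = E(K, T) = 0x02; 0x94 ⊕ 0x02 = 0x96.
P[4]: T = 0x65, S = E(K, T) = 0x03; 0x57 ⊕ 0x03 = 0x54.
Blocks that differ from the original plaintext: P[3].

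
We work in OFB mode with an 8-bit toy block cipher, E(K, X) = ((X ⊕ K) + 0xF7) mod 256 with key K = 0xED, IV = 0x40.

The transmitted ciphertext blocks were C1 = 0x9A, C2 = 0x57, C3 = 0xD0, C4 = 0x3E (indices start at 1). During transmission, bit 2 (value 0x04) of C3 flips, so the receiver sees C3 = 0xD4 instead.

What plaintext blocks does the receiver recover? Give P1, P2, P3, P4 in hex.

OFB decryption: S_i = E(K, S_{i−1}) with S_{0} = IV; P_i = C_i ⊕ S_i.
Only C3 changed, to 0xD4. In OFB, a change in C_i flips the same bit in P_i only; the keystream is unaffected. Decrypting the received ciphertext:
P1: S = E(K, 0x40) = 0xA4; 0x9A ⊕ 0xA4 = 0x3E.
P2: S = E(K, 0xA4) = 0x40; 0x57 ⊕ 0x40 = 0x17.
P3: S = E(K, 0x40) = 0xA4; 0xD4 ⊕ 0xA4 = 0x70.
P4: S = E(K, 0xA4) = 0x40; 0x3E ⊕ 0x40 = 0x7E.
Blocks that differ from the original plaintext: P3.

P1 = 0x3E, P2 = 0x17, P3 = 0x70, P4 = 0x7E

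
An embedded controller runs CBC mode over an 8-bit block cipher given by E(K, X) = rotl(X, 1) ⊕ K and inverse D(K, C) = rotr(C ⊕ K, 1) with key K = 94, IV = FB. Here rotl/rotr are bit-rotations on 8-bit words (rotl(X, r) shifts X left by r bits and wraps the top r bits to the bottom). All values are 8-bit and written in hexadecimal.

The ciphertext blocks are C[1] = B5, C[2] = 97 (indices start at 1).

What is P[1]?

P[1] = 6B

CBC decryption: P_i = D(K, C_i) ⊕ C_{i−1}, with C_{0} = IV.
P[1]: D(K, B5) = 90; 90 ⊕ FB = 6B.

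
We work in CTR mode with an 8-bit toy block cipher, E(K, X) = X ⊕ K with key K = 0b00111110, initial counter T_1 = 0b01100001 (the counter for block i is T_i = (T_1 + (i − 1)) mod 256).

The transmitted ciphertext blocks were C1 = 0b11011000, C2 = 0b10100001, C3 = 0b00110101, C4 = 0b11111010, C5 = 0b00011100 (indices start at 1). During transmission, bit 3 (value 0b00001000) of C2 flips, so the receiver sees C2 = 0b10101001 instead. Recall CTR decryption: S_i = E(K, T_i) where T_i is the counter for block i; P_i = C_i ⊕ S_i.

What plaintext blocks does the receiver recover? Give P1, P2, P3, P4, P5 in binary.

Only C2 changed, to 0b10101001. In CTR, a change in C_i flips the same bit in P_i only; the keystream is unaffected. Decrypting the received ciphertext:
P1: T = 0b01100001, S = E(K, T) = 0b01011111; 0b11011000 ⊕ 0b01011111 = 0b10000111.
P2: T = 0b01100010, S = E(K, T) = 0b01011100; 0b10101001 ⊕ 0b01011100 = 0b11110101.
P3: T = 0b01100011, S = E(K, T) = 0b01011101; 0b00110101 ⊕ 0b01011101 = 0b01101000.
P4: T = 0b01100100, S = E(K, T) = 0b01011010; 0b11111010 ⊕ 0b01011010 = 0b10100000.
P5: T = 0b01100101, S = E(K, T) = 0b01011011; 0b00011100 ⊕ 0b01011011 = 0b01000111.
Blocks that differ from the original plaintext: P2.

P1 = 0b10000111, P2 = 0b11110101, P3 = 0b01101000, P4 = 0b10100000, P5 = 0b01000111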